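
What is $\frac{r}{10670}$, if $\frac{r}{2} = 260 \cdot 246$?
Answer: $\frac{12792}{1067} \approx 11.989$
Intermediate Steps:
$r = 127920$ ($r = 2 \cdot 260 \cdot 246 = 2 \cdot 63960 = 127920$)
$\frac{r}{10670} = \frac{127920}{10670} = 127920 \cdot \frac{1}{10670} = \frac{12792}{1067}$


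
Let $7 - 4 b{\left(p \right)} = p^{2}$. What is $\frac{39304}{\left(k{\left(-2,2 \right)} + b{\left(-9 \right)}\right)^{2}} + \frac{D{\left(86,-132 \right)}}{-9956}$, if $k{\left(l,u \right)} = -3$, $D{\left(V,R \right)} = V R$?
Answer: $\frac{396558086}{4602161} \approx 86.168$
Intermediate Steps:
$D{\left(V,R \right)} = R V$
$b{\left(p \right)} = \frac{7}{4} - \frac{p^{2}}{4}$
$\frac{39304}{\left(k{\left(-2,2 \right)} + b{\left(-9 \right)}\right)^{2}} + \frac{D{\left(86,-132 \right)}}{-9956} = \frac{39304}{\left(-3 + \left(\frac{7}{4} - \frac{\left(-9\right)^{2}}{4}\right)\right)^{2}} + \frac{\left(-132\right) 86}{-9956} = \frac{39304}{\left(-3 + \left(\frac{7}{4} - \frac{81}{4}\right)\right)^{2}} - - \frac{2838}{2489} = \frac{39304}{\left(-3 + \left(\frac{7}{4} - \frac{81}{4}\right)\right)^{2}} + \frac{2838}{2489} = \frac{39304}{\left(-3 - \frac{37}{2}\right)^{2}} + \frac{2838}{2489} = \frac{39304}{\left(- \frac{43}{2}\right)^{2}} + \frac{2838}{2489} = \frac{39304}{\frac{1849}{4}} + \frac{2838}{2489} = 39304 \cdot \frac{4}{1849} + \frac{2838}{2489} = \frac{157216}{1849} + \frac{2838}{2489} = \frac{396558086}{4602161}$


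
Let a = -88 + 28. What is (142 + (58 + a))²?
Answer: 19600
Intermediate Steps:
a = -60
(142 + (58 + a))² = (142 + (58 - 60))² = (142 - 2)² = 140² = 19600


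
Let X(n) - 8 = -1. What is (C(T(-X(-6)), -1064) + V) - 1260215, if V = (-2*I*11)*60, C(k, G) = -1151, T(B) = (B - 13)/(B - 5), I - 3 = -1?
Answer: -1264006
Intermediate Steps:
I = 2 (I = 3 - 1 = 2)
X(n) = 7 (X(n) = 8 - 1 = 7)
T(B) = (-13 + B)/(-5 + B)
V = -2640 (V = (-2*2*11)*60 = -4*11*60 = -44*60 = -2640)
(C(T(-X(-6)), -1064) + V) - 1260215 = (-1151 - 2640) - 1260215 = -3791 - 1260215 = -1264006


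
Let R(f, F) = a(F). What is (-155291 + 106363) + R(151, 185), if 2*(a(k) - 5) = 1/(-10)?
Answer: -978461/20 ≈ -48923.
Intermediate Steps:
a(k) = 99/20 (a(k) = 5 + (1/2)/(-10) = 5 + (1/2)*(-1/10) = 5 - 1/20 = 99/20)
R(f, F) = 99/20
(-155291 + 106363) + R(151, 185) = (-155291 + 106363) + 99/20 = -48928 + 99/20 = -978461/20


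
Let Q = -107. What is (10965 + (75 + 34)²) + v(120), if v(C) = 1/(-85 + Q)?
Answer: 4386431/192 ≈ 22846.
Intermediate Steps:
v(C) = -1/192 (v(C) = 1/(-85 - 107) = 1/(-192) = -1/192)
(10965 + (75 + 34)²) + v(120) = (10965 + (75 + 34)²) - 1/192 = (10965 + 109²) - 1/192 = (10965 + 11881) - 1/192 = 22846 - 1/192 = 4386431/192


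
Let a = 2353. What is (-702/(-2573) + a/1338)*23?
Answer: 160851535/3442674 ≈ 46.723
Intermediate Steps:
(-702/(-2573) + a/1338)*23 = (-702/(-2573) + 2353/1338)*23 = (-702*(-1/2573) + 2353*(1/1338))*23 = (702/2573 + 2353/1338)*23 = (6993545/3442674)*23 = 160851535/3442674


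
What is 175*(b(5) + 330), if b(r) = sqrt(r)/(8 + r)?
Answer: 57750 + 175*sqrt(5)/13 ≈ 57780.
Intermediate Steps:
b(r) = sqrt(r)/(8 + r)
175*(b(5) + 330) = 175*(sqrt(5)/(8 + 5) + 330) = 175*(sqrt(5)/13 + 330) = 175*(330 + sqrt(5)/13) = 57750 + 175*sqrt(5)/13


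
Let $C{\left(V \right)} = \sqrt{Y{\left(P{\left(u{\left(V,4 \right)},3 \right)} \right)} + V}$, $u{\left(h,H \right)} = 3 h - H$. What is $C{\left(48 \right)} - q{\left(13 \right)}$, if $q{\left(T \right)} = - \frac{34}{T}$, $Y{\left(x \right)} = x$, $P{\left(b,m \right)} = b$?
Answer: $\frac{34}{13} + 2 \sqrt{47} \approx 16.327$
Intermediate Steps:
$u{\left(h,H \right)} = - H + 3 h$
$C{\left(V \right)} = \sqrt{-4 + 4 V}$ ($C{\left(V \right)} = \sqrt{\left(\left(-1\right) 4 + 3 V\right) + V} = \sqrt{\left(-4 + 3 V\right) + V} = \sqrt{-4 + 4 V}$)
$C{\left(48 \right)} - q{\left(13 \right)} = 2 \sqrt{-1 + 48} - - \frac{34}{13} = 2 \sqrt{47} - \left(-34\right) \frac{1}{13} = 2 \sqrt{47} - - \frac{34}{13} = 2 \sqrt{47} + \frac{34}{13} = \frac{34}{13} + 2 \sqrt{47}$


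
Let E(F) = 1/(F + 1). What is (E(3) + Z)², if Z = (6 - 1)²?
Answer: 10201/16 ≈ 637.56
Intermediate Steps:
E(F) = 1/(1 + F)
Z = 25 (Z = 5² = 25)
(E(3) + Z)² = (1/(1 + 3) + 25)² = (1/4 + 25)² = (¼ + 25)² = (101/4)² = 10201/16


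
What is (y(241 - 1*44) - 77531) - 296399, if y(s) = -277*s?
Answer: -428499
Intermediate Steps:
(y(241 - 1*44) - 77531) - 296399 = (-277*(241 - 1*44) - 77531) - 296399 = (-277*(241 - 44) - 77531) - 296399 = (-277*197 - 77531) - 296399 = (-54569 - 77531) - 296399 = -132100 - 296399 = -428499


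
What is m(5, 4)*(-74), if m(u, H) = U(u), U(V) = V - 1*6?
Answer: 74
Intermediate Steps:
U(V) = -6 + V (U(V) = V - 6 = -6 + V)
m(u, H) = -6 + u
m(5, 4)*(-74) = (-6 + 5)*(-74) = -1*(-74) = 74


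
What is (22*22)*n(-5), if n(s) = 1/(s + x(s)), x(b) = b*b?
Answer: 121/5 ≈ 24.200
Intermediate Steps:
x(b) = b²
n(s) = 1/(s + s²)
(22*22)*n(-5) = (22*22)*(1/((-5)*(1 - 5))) = 484*(-⅕/(-4)) = 484*(-⅕*(-¼)) = 484*(1/20) = 121/5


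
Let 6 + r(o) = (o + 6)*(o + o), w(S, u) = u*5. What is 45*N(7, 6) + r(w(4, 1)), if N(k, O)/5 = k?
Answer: 1679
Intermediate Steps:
w(S, u) = 5*u
N(k, O) = 5*k
r(o) = -6 + 2*o*(6 + o) (r(o) = -6 + (o + 6)*(o + o) = -6 + (6 + o)*(2*o) = -6 + 2*o*(6 + o))
45*N(7, 6) + r(w(4, 1)) = 45*(5*7) + (-6 + 2*(5*1)² + 12*(5*1)) = 45*35 + (-6 + 2*5² + 12*5) = 1575 + (-6 + 2*25 + 60) = 1575 + (-6 + 50 + 60) = 1575 + 104 = 1679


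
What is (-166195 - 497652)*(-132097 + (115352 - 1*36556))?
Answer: 35383708947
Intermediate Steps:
(-166195 - 497652)*(-132097 + (115352 - 1*36556)) = -663847*(-132097 + (115352 - 36556)) = -663847*(-132097 + 78796) = -663847*(-53301) = 35383708947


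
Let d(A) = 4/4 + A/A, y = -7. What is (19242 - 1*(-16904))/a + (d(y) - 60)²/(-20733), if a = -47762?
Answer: -41367563/45011343 ≈ -0.91905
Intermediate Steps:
d(A) = 2 (d(A) = 4*(¼) + 1 = 1 + 1 = 2)
(19242 - 1*(-16904))/a + (d(y) - 60)²/(-20733) = (19242 - 1*(-16904))/(-47762) + (2 - 60)²/(-20733) = (19242 + 16904)*(-1/47762) + (-58)²*(-1/20733) = 36146*(-1/47762) + 3364*(-1/20733) = -1643/2171 - 3364/20733 = -41367563/45011343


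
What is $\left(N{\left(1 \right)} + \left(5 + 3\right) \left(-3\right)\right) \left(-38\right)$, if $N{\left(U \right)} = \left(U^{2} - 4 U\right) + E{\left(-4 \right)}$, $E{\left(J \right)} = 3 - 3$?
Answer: $1026$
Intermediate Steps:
$E{\left(J \right)} = 0$
$N{\left(U \right)} = U^{2} - 4 U$ ($N{\left(U \right)} = \left(U^{2} - 4 U\right) + 0 = U^{2} - 4 U$)
$\left(N{\left(1 \right)} + \left(5 + 3\right) \left(-3\right)\right) \left(-38\right) = \left(1 \left(-4 + 1\right) + \left(5 + 3\right) \left(-3\right)\right) \left(-38\right) = \left(1 \left(-3\right) + 8 \left(-3\right)\right) \left(-38\right) = \left(-3 - 24\right) \left(-38\right) = \left(-27\right) \left(-38\right) = 1026$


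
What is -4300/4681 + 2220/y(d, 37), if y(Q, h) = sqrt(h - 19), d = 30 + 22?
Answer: -4300/4681 + 370*sqrt(2) ≈ 522.34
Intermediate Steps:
d = 52
y(Q, h) = sqrt(-19 + h)
-4300/4681 + 2220/y(d, 37) = -4300/4681 + 2220/(sqrt(-19 + 37)) = -4300*1/4681 + 2220/(sqrt(18)) = -4300/4681 + 2220/((3*sqrt(2))) = -4300/4681 + 2220*(sqrt(2)/6) = -4300/4681 + 370*sqrt(2)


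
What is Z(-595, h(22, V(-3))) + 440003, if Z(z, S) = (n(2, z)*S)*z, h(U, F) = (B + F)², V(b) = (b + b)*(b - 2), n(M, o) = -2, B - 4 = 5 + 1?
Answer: 2344003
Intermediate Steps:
B = 10 (B = 4 + (5 + 1) = 4 + 6 = 10)
V(b) = 2*b*(-2 + b) (V(b) = (2*b)*(-2 + b) = 2*b*(-2 + b))
h(U, F) = (10 + F)²
Z(z, S) = -2*S*z (Z(z, S) = (-2*S)*z = -2*S*z)
Z(-595, h(22, V(-3))) + 440003 = -2*(10 + 2*(-3)*(-2 - 3))²*(-595) + 440003 = -2*(10 + 2*(-3)*(-5))²*(-595) + 440003 = -2*(10 + 30)²*(-595) + 440003 = -2*40²*(-595) + 440003 = -2*1600*(-595) + 440003 = 1904000 + 440003 = 2344003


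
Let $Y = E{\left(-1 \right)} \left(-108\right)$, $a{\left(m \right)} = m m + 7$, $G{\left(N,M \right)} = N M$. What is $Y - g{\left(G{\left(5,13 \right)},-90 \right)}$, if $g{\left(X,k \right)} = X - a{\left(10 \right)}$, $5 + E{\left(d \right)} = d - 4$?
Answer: $1122$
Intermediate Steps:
$E{\left(d \right)} = -9 + d$ ($E{\left(d \right)} = -5 + \left(d - 4\right) = -5 + \left(-4 + d\right) = -9 + d$)
$G{\left(N,M \right)} = M N$
$a{\left(m \right)} = 7 + m^{2}$ ($a{\left(m \right)} = m^{2} + 7 = 7 + m^{2}$)
$g{\left(X,k \right)} = -107 + X$ ($g{\left(X,k \right)} = X - \left(7 + 10^{2}\right) = X - \left(7 + 100\right) = X - 107 = -107 + X$)
$Y = 1080$ ($Y = \left(-9 - 1\right) \left(-108\right) = \left(-10\right) \left(-108\right) = 1080$)
$Y - g{\left(G{\left(5,13 \right)},-90 \right)} = 1080 - \left(-107 + 13 \cdot 5\right) = 1080 - \left(-107 + 65\right) = 1080 - -42 = 1080 + 42 = 1122$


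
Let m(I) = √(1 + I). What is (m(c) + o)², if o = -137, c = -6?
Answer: (137 - I*√5)² ≈ 18764.0 - 612.68*I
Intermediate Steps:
(m(c) + o)² = (√(1 - 6) - 137)² = (√(-5) - 137)² = (I*√5 - 137)² = (-137 + I*√5)²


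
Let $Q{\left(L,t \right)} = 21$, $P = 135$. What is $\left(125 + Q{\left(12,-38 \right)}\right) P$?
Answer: $19710$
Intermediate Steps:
$\left(125 + Q{\left(12,-38 \right)}\right) P = \left(125 + 21\right) 135 = 146 \cdot 135 = 19710$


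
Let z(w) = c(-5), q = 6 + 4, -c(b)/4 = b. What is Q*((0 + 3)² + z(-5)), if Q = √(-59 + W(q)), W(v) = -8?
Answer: 29*I*√67 ≈ 237.38*I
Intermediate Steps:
c(b) = -4*b
q = 10
z(w) = 20 (z(w) = -4*(-5) = 20)
Q = I*√67 (Q = √(-59 - 8) = √(-67) = I*√67 ≈ 8.1853*I)
Q*((0 + 3)² + z(-5)) = (I*√67)*((0 + 3)² + 20) = (I*√67)*(3² + 20) = (I*√67)*(9 + 20) = (I*√67)*29 = 29*I*√67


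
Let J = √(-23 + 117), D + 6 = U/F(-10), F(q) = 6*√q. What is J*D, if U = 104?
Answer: -6*√94 - 52*I*√235/15 ≈ -58.172 - 53.143*I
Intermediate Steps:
D = -6 - 26*I*√10/15 (D = -6 + 104/((6*√(-10))) = -6 + 104/((6*(I*√10))) = -6 + 104/((6*I*√10)) = -6 + 104*(-I*√10/60) = -6 - 26*I*√10/15 ≈ -6.0 - 5.4813*I)
J = √94 ≈ 9.6954
J*D = √94*(-6 - 26*I*√10/15)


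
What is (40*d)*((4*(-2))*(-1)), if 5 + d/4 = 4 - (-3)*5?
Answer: 17920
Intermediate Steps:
d = 56 (d = -20 + 4*(4 - (-3)*5) = -20 + 4*(4 - 3*(-5)) = -20 + 4*(4 + 15) = -20 + 4*19 = -20 + 76 = 56)
(40*d)*((4*(-2))*(-1)) = (40*56)*((4*(-2))*(-1)) = 2240*(-8*(-1)) = 2240*8 = 17920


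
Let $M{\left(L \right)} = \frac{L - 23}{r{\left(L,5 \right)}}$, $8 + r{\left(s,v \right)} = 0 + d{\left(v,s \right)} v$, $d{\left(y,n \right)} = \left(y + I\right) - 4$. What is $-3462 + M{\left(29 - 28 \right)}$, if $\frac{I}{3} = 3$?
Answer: $- \frac{72713}{21} \approx -3462.5$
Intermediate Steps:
$I = 9$ ($I = 3 \cdot 3 = 9$)
$d{\left(y,n \right)} = 5 + y$ ($d{\left(y,n \right)} = \left(y + 9\right) - 4 = \left(9 + y\right) - 4 = 5 + y$)
$r{\left(s,v \right)} = -8 + v \left(5 + v\right)$ ($r{\left(s,v \right)} = -8 + \left(0 + \left(5 + v\right) v\right) = -8 + \left(0 + v \left(5 + v\right)\right) = -8 + v \left(5 + v\right)$)
$M{\left(L \right)} = - \frac{23}{42} + \frac{L}{42}$ ($M{\left(L \right)} = \frac{L - 23}{-8 + 5 \left(5 + 5\right)} = \frac{L - 23}{-8 + 5 \cdot 10} = \frac{-23 + L}{-8 + 50} = \frac{-23 + L}{42} = \left(-23 + L\right) \frac{1}{42} = - \frac{23}{42} + \frac{L}{42}$)
$-3462 + M{\left(29 - 28 \right)} = -3462 - \left(\frac{23}{42} - \frac{29 - 28}{42}\right) = -3462 + \left(- \frac{23}{42} + \frac{1}{42} \cdot 1\right) = -3462 + \left(- \frac{23}{42} + \frac{1}{42}\right) = -3462 - \frac{11}{21} = - \frac{72713}{21}$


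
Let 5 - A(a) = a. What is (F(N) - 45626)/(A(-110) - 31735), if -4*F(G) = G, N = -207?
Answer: 182297/126480 ≈ 1.4413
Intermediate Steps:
A(a) = 5 - a
F(G) = -G/4
(F(N) - 45626)/(A(-110) - 31735) = (-1/4*(-207) - 45626)/((5 - 1*(-110)) - 31735) = (207/4 - 45626)/((5 + 110) - 31735) = -182297/(4*(115 - 31735)) = -182297/4/(-31620) = -182297/4*(-1/31620) = 182297/126480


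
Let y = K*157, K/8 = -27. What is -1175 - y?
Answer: 32737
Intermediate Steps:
K = -216 (K = 8*(-27) = -216)
y = -33912 (y = -216*157 = -33912)
-1175 - y = -1175 - 1*(-33912) = -1175 + 33912 = 32737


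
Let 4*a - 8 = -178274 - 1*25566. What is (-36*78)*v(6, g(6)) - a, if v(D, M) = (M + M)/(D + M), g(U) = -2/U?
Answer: 871902/17 ≈ 51288.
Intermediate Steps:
v(D, M) = 2*M/(D + M) (v(D, M) = (2*M)/(D + M) = 2*M/(D + M))
a = -50958 (a = 2 + (-178274 - 1*25566)/4 = 2 + (-178274 - 25566)/4 = 2 + (1/4)*(-203840) = 2 - 50960 = -50958)
(-36*78)*v(6, g(6)) - a = (-36*78)*(2*(-2/6)/(6 - 2/6)) - 1*(-50958) = -5616*(-2*1/6)/(6 - 2*1/6) + 50958 = -5616*(-1)/(3*(6 - 1/3)) + 50958 = -5616*(-1)/(3*17/3) + 50958 = -5616*(-1)*3/(3*17) + 50958 = -2808*(-2/17) + 50958 = 5616/17 + 50958 = 871902/17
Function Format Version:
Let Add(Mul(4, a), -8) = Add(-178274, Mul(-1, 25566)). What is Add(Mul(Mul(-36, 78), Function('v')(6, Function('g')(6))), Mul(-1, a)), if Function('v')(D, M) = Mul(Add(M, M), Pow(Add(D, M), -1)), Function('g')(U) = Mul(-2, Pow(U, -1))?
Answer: Rational(871902, 17) ≈ 51288.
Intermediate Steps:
Function('v')(D, M) = Mul(2, M, Pow(Add(D, M), -1)) (Function('v')(D, M) = Mul(Mul(2, M), Pow(Add(D, M), -1)) = Mul(2, M, Pow(Add(D, M), -1)))
a = -50958 (a = Add(2, Mul(Rational(1, 4), Add(-178274, Mul(-1, 25566)))) = Add(2, Mul(Rational(1, 4), Add(-178274, -25566))) = Add(2, Mul(Rational(1, 4), -203840)) = Add(2, -50960) = -50958)
Add(Mul(Mul(-36, 78), Function('v')(6, Function('g')(6))), Mul(-1, a)) = Add(Mul(Mul(-36, 78), Mul(2, Mul(-2, Pow(6, -1)), Pow(Add(6, Mul(-2, Pow(6, -1))), -1))), Mul(-1, -50958)) = Add(Mul(-2808, Mul(2, Mul(-2, Rational(1, 6)), Pow(Add(6, Mul(-2, Rational(1, 6))), -1))), 50958) = Add(Mul(-2808, Mul(2, Rational(-1, 3), Pow(Add(6, Rational(-1, 3)), -1))), 50958) = Add(Mul(-2808, Mul(2, Rational(-1, 3), Pow(Rational(17, 3), -1))), 50958) = Add(Mul(-2808, Mul(2, Rational(-1, 3), Rational(3, 17))), 50958) = Add(Mul(-2808, Rational(-2, 17)), 50958) = Add(Rational(5616, 17), 50958) = Rational(871902, 17)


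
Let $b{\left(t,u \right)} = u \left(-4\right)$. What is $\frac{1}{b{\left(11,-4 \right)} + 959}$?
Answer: $\frac{1}{975} \approx 0.0010256$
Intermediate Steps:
$b{\left(t,u \right)} = - 4 u$
$\frac{1}{b{\left(11,-4 \right)} + 959} = \frac{1}{\left(-4\right) \left(-4\right) + 959} = \frac{1}{16 + 959} = \frac{1}{975}$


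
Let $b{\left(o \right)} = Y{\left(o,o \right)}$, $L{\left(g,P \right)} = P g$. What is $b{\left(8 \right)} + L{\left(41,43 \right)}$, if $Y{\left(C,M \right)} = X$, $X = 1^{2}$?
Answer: $1764$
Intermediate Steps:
$X = 1$
$Y{\left(C,M \right)} = 1$
$b{\left(o \right)} = 1$
$b{\left(8 \right)} + L{\left(41,43 \right)} = 1 + 43 \cdot 41 = 1 + 1763 = 1764$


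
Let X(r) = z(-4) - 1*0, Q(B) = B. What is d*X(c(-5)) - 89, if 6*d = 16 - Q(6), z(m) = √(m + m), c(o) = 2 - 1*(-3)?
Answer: -89 + 10*I*√2/3 ≈ -89.0 + 4.714*I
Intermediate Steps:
c(o) = 5 (c(o) = 2 + 3 = 5)
z(m) = √2*√m (z(m) = √(2*m) = √2*√m)
d = 5/3 (d = (16 - 1*6)/6 = (16 - 6)/6 = (⅙)*10 = 5/3 ≈ 1.6667)
X(r) = 2*I*√2 (X(r) = √2*√(-4) - 1*0 = √2*(2*I) + 0 = 2*I*√2 + 0 = 2*I*√2)
d*X(c(-5)) - 89 = 5*(2*I*√2)/3 - 89 = 10*I*√2/3 - 89 = -89 + 10*I*√2/3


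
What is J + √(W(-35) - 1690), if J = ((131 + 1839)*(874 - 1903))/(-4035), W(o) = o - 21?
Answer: 135142/269 + 3*I*√194 ≈ 502.39 + 41.785*I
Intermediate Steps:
W(o) = -21 + o
J = 135142/269 (J = (1970*(-1029))*(-1/4035) = -2027130*(-1/4035) = 135142/269 ≈ 502.39)
J + √(W(-35) - 1690) = 135142/269 + √((-21 - 35) - 1690) = 135142/269 + √(-56 - 1690) = 135142/269 + √(-1746) = 135142/269 + 3*I*√194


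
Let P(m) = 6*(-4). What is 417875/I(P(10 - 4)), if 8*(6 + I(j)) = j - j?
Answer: -417875/6 ≈ -69646.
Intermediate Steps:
P(m) = -24
I(j) = -6 (I(j) = -6 + (j - j)/8 = -6 + (⅛)*0 = -6 + 0 = -6)
417875/I(P(10 - 4)) = 417875/(-6) = 417875*(-⅙) = -417875/6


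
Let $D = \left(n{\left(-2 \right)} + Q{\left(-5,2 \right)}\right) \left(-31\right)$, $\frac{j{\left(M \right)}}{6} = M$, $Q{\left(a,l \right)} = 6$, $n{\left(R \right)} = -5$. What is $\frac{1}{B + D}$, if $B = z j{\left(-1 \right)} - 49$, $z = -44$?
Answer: $\frac{1}{184} \approx 0.0054348$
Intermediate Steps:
$j{\left(M \right)} = 6 M$
$D = -31$ ($D = \left(-5 + 6\right) \left(-31\right) = 1 \left(-31\right) = -31$)
$B = 215$ ($B = - 44 \cdot 6 \left(-1\right) - 49 = \left(-44\right) \left(-6\right) - 49 = 264 - 49 = 215$)
$\frac{1}{B + D} = \frac{1}{215 - 31} = \frac{1}{184}$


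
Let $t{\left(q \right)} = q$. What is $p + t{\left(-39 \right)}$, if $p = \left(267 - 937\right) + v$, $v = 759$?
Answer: $50$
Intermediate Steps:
$p = 89$ ($p = \left(267 - 937\right) + 759 = -670 + 759 = 89$)
$p + t{\left(-39 \right)} = 89 - 39 = 50$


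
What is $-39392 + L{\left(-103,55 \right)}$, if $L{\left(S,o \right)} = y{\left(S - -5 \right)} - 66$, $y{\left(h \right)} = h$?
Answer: $-39556$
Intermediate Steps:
$L{\left(S,o \right)} = -61 + S$ ($L{\left(S,o \right)} = \left(S - -5\right) - 66 = \left(S + 5\right) - 66 = \left(5 + S\right) - 66 = -61 + S$)
$-39392 + L{\left(-103,55 \right)} = -39392 - 164 = -39556$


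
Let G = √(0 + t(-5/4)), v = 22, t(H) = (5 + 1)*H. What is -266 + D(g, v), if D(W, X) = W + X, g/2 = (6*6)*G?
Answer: -244 + 36*I*√30 ≈ -244.0 + 197.18*I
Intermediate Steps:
t(H) = 6*H
G = I*√30/2 (G = √(0 + 6*(-5/4)) = √(0 - 15/2) = √(-15/2) = I*√30/2 ≈ 2.7386*I)
g = 36*I*√30 (g = 2*((6*6)*(I*√30/2)) = 2*(36*(I*√30/2)) = 2*(18*I*√30) = 36*I*√30 ≈ 197.18*I)
-266 + D(g, v) = -266 + (36*I*√30 + 22) = -266 + (22 + 36*I*√30) = -244 + 36*I*√30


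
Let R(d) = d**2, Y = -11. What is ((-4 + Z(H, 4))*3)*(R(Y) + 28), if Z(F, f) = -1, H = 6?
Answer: -2235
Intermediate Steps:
((-4 + Z(H, 4))*3)*(R(Y) + 28) = ((-4 - 1)*3)*((-11)**2 + 28) = (-5*3)*(121 + 28) = -15*149 = -2235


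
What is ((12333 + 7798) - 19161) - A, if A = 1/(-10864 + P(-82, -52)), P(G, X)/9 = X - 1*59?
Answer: 11507111/11863 ≈ 970.00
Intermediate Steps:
P(G, X) = -531 + 9*X (P(G, X) = 9*(X - 1*59) = 9*(X - 59) = 9*(-59 + X) = -531 + 9*X)
A = -1/11863 (A = 1/(-10864 + (-531 + 9*(-52))) = 1/(-10864 + (-531 - 468)) = 1/(-10864 - 999) = 1/(-11863) = -1/11863 ≈ -8.4296e-5)
((12333 + 7798) - 19161) - A = ((12333 + 7798) - 19161) - 1*(-1/11863) = (20131 - 19161) + 1/11863 = 970 + 1/11863 = 11507111/11863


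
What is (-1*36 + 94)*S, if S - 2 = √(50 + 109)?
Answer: 116 + 58*√159 ≈ 847.35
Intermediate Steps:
S = 2 + √159 (S = 2 + √(50 + 109) = 2 + √159 ≈ 14.610)
(-1*36 + 94)*S = (-1*36 + 94)*(2 + √159) = (-36 + 94)*(2 + √159) = 58*(2 + √159) = 116 + 58*√159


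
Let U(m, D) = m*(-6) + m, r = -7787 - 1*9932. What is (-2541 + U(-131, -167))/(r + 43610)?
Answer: -1886/25891 ≈ -0.072844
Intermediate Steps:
r = -17719 (r = -7787 - 9932 = -17719)
U(m, D) = -5*m (U(m, D) = -6*m + m = -5*m)
(-2541 + U(-131, -167))/(r + 43610) = (-2541 - 5*(-131))/(-17719 + 43610) = (-2541 + 655)/25891 = -1886*1/25891 = -1886/25891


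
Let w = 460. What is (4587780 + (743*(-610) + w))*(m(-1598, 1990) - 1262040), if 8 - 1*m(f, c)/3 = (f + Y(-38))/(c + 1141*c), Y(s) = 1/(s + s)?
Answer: -90131001548343848433/17271608 ≈ -5.2185e+12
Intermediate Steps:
Y(s) = 1/(2*s)
m(f, c) = 24 - 3*(-1/76 + f)/(1142*c) (m(f, c) = 24 - 3*(f + (1/2)/(-38))/(c + 1141*c) = 24 - 3*(f + (1/2)*(-1/38))/(1142*c) = 24 - 3*(f - 1/76)*1/(1142*c) = 24 - 3*(-1/76 + f)*1/(1142*c) = 24 - 3*(-1/76 + f)/(1142*c))
(4587780 + (743*(-610) + w))*(m(-1598, 1990) - 1262040) = (4587780 + (743*(-610) + 460))*((3/86792)*(1 - 76*(-1598) + 694336*1990)/1990 - 1262040) = (4587780 + (-453230 + 460))*((3/86792)*(1/1990)*(1 + 121448 + 1381728640) - 1262040) = (4587780 - 452770)*((3/86792)*(1/1990)*1381850089 - 1262040) = 4135010*(4145550267/172716080 - 1262040) = 4135010*(-217970456052933/172716080) = -90131001548343848433/17271608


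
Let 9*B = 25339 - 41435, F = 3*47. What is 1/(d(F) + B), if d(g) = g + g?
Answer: -9/13558 ≈ -0.00066382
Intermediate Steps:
F = 141
d(g) = 2*g
B = -16096/9 (B = (25339 - 41435)/9 = (⅑)*(-16096) = -16096/9 ≈ -1788.4)
1/(d(F) + B) = 1/(2*141 - 16096/9) = 1/(282 - 16096/9) = 1/(-13558/9) = -9/13558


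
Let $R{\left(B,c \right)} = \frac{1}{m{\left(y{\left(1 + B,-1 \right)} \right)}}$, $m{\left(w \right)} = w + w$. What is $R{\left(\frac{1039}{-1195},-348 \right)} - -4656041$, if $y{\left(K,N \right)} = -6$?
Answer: $\frac{55872491}{12} \approx 4.656 \cdot 10^{6}$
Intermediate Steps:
$m{\left(w \right)} = 2 w$
$R{\left(B,c \right)} = - \frac{1}{12}$ ($R{\left(B,c \right)} = \frac{1}{2 \left(-6\right)} = \frac{1}{-12} = - \frac{1}{12}$)
$R{\left(\frac{1039}{-1195},-348 \right)} - -4656041 = - \frac{1}{12} - -4656041 = - \frac{1}{12} + 4656041 = \frac{55872491}{12}$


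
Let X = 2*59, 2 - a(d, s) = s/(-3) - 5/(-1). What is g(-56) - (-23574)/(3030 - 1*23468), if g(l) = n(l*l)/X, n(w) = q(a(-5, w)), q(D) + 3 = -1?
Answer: -715871/602921 ≈ -1.1873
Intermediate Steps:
a(d, s) = -3 + s/3 (a(d, s) = 2 - (s/(-3) - 5/(-1)) = 2 - (s*(-⅓) - 5*(-1)) = 2 - (-s/3 + 5) = 2 - (5 - s/3) = 2 + (-5 + s/3) = -3 + s/3)
q(D) = -4 (q(D) = -3 - 1 = -4)
n(w) = -4
X = 118
g(l) = -2/59 (g(l) = -4/118 = -4*1/118 = -2/59)
g(-56) - (-23574)/(3030 - 1*23468) = -2/59 - (-23574)/(3030 - 1*23468) = -2/59 - (-23574)/(3030 - 23468) = -2/59 - (-23574)/(-20438) = -2/59 - (-23574)*(-1)/20438 = -2/59 - 1*11787/10219 = -2/59 - 11787/10219 = -715871/602921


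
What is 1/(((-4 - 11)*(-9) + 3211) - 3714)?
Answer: -1/368 ≈ -0.0027174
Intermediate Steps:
1/(((-4 - 11)*(-9) + 3211) - 3714) = 1/((-15*(-9) + 3211) - 3714) = 1/((135 + 3211) - 3714) = 1/(3346 - 3714) = 1/(-368) = -1/368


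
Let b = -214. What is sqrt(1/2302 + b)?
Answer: I*sqrt(1134027354)/2302 ≈ 14.629*I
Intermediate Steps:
sqrt(1/2302 + b) = sqrt(1/2302 - 214) = sqrt(-492627/2302) = I*sqrt(1134027354)/2302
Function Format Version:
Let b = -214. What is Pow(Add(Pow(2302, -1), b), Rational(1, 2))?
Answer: Mul(Rational(1, 2302), I, Pow(1134027354, Rational(1, 2))) ≈ Mul(14.629, I)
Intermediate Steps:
Pow(Add(Pow(2302, -1), b), Rational(1, 2)) = Pow(Add(Pow(2302, -1), -214), Rational(1, 2)) = Pow(Add(Rational(1, 2302), -214), Rational(1, 2)) = Pow(Rational(-492627, 2302), Rational(1, 2)) = Mul(Rational(1, 2302), I, Pow(1134027354, Rational(1, 2)))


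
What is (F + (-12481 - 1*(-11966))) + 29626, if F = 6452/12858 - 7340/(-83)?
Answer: 15581289995/533607 ≈ 29200.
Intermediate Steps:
F = 47456618/533607 (F = 6452*(1/12858) - 7340*(-1/83) = 3226/6429 + 7340/83 = 47456618/533607 ≈ 88.936)
(F + (-12481 - 1*(-11966))) + 29626 = (47456618/533607 + (-12481 - 1*(-11966))) + 29626 = (47456618/533607 + (-12481 + 11966)) + 29626 = (47456618/533607 - 515) + 29626 = -227350987/533607 + 29626 = 15581289995/533607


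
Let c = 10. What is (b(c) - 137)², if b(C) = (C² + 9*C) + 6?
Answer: 3481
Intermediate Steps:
b(C) = 6 + C² + 9*C
(b(c) - 137)² = ((6 + 10² + 9*10) - 137)² = ((6 + 100 + 90) - 137)² = (196 - 137)² = 59² = 3481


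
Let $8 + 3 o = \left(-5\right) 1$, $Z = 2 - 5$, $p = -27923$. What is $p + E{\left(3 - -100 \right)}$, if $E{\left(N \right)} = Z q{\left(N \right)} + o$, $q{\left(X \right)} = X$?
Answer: $- \frac{84709}{3} \approx -28236.0$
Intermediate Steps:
$Z = -3$
$o = - \frac{13}{3}$ ($o = - \frac{8}{3} + \frac{\left(-5\right) 1}{3} = - \frac{8}{3} + \frac{1}{3} \left(-5\right) = - \frac{8}{3} - \frac{5}{3} = - \frac{13}{3} \approx -4.3333$)
$E{\left(N \right)} = - \frac{13}{3} - 3 N$ ($E{\left(N \right)} = - 3 N - \frac{13}{3} = - \frac{13}{3} - 3 N$)
$p + E{\left(3 - -100 \right)} = -27923 - \left(\frac{13}{3} + 3 \left(3 - -100\right)\right) = -27923 - \left(\frac{13}{3} + 3 \left(3 + 100\right)\right) = -27923 - \frac{940}{3} = - \frac{84709}{3}$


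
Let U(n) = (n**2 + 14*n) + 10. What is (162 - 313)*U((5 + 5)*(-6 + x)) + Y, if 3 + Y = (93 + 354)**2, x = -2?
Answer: -598984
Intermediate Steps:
U(n) = 10 + n**2 + 14*n
Y = 199806 (Y = -3 + (93 + 354)**2 = -3 + 447**2 = -3 + 199809 = 199806)
(162 - 313)*U((5 + 5)*(-6 + x)) + Y = (162 - 313)*(10 + ((5 + 5)*(-6 - 2))**2 + 14*((5 + 5)*(-6 - 2))) + 199806 = -151*(10 + (10*(-8))**2 + 14*(10*(-8))) + 199806 = -151*(10 + (-80)**2 + 14*(-80)) + 199806 = -151*(10 + 6400 - 1120) + 199806 = -151*5290 + 199806 = -798790 + 199806 = -598984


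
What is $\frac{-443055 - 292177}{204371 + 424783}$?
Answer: $- \frac{367616}{314577} \approx -1.1686$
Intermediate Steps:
$\frac{-443055 - 292177}{204371 + 424783} = - \frac{735232}{629154} = \left(-735232\right) \frac{1}{629154} = - \frac{367616}{314577}$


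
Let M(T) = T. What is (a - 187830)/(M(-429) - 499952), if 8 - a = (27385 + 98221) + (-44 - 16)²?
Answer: 317028/500381 ≈ 0.63357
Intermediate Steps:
a = -129198 (a = 8 - ((27385 + 98221) + (-44 - 16)²) = 8 - (125606 + (-60)²) = 8 - (125606 + 3600) = 8 - 1*129206 = 8 - 129206 = -129198)
(a - 187830)/(M(-429) - 499952) = (-129198 - 187830)/(-429 - 499952) = -317028/(-500381) = -317028*(-1/500381) = 317028/500381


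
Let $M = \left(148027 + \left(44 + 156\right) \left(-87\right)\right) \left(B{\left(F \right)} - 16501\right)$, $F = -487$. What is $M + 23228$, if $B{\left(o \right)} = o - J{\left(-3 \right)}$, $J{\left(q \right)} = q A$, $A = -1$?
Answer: $-2219460129$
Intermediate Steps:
$J{\left(q \right)} = - q$ ($J{\left(q \right)} = q \left(-1\right) = - q$)
$B{\left(o \right)} = -3 + o$ ($B{\left(o \right)} = o - \left(-1\right) \left(-3\right) = o - 3 = -3 + o$)
$M = -2219483357$ ($M = \left(148027 + \left(44 + 156\right) \left(-87\right)\right) \left(\left(-3 - 487\right) - 16501\right) = \left(148027 + 200 \left(-87\right)\right) \left(-490 - 16501\right) = \left(148027 - 17400\right) \left(-16991\right) = 130627 \left(-16991\right) = -2219483357$)
$M + 23228 = -2219483357 + 23228 = -2219460129$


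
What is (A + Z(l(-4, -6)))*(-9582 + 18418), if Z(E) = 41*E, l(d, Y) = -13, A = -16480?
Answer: -150326868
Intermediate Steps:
(A + Z(l(-4, -6)))*(-9582 + 18418) = (-16480 + 41*(-13))*(-9582 + 18418) = (-16480 - 533)*8836 = -17013*8836 = -150326868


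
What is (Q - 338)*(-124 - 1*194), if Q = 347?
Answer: -2862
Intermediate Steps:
(Q - 338)*(-124 - 1*194) = (347 - 338)*(-124 - 1*194) = 9*(-124 - 194) = 9*(-318) = -2862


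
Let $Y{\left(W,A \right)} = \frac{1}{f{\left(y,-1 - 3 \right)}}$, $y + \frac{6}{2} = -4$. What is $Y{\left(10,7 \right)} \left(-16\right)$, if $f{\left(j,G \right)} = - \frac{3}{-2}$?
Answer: $- \frac{32}{3} \approx -10.667$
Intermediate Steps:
$y = -7$ ($y = -3 - 4 = -7$)
$f{\left(j,G \right)} = \frac{3}{2}$ ($f{\left(j,G \right)} = \left(-3\right) \left(- \frac{1}{2}\right) = \frac{3}{2}$)
$Y{\left(W,A \right)} = \frac{2}{3}$ ($Y{\left(W,A \right)} = \frac{1}{\frac{3}{2}} = \frac{2}{3}$)
$Y{\left(10,7 \right)} \left(-16\right) = \frac{2}{3} \left(-16\right) = - \frac{32}{3}$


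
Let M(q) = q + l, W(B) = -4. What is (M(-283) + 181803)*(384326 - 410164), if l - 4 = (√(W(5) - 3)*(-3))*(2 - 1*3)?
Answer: -4690217112 - 77514*I*√7 ≈ -4.6902e+9 - 2.0508e+5*I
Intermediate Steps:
l = 4 + 3*I*√7 (l = 4 + (√(-4 - 3)*(-3))*(2 - 1*3) = 4 + (√(-7)*(-3))*(2 - 3) = 4 + ((I*√7)*(-3))*(-1) = 4 - 3*I*√7*(-1) = 4 + 3*I*√7 ≈ 4.0 + 7.9373*I)
M(q) = 4 + q + 3*I*√7 (M(q) = q + (4 + 3*I*√7) = 4 + q + 3*I*√7)
(M(-283) + 181803)*(384326 - 410164) = ((4 - 283 + 3*I*√7) + 181803)*(384326 - 410164) = ((-279 + 3*I*√7) + 181803)*(-25838) = (181524 + 3*I*√7)*(-25838) = -4690217112 - 77514*I*√7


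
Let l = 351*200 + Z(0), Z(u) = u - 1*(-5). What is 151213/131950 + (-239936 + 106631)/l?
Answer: -1394737217/1852709950 ≈ -0.75281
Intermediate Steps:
Z(u) = 5 + u (Z(u) = u + 5 = 5 + u)
l = 70205 (l = 351*200 + (5 + 0) = 70200 + 5 = 70205)
151213/131950 + (-239936 + 106631)/l = 151213/131950 + (-239936 + 106631)/70205 = 151213*(1/131950) - 133305*1/70205 = 151213/131950 - 26661/14041 = -1394737217/1852709950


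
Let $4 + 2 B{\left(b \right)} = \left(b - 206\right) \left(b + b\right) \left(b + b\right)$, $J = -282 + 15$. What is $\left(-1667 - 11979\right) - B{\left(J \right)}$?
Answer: $67425750$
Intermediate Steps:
$J = -267$
$B{\left(b \right)} = -2 + 2 b^{2} \left(-206 + b\right)$ ($B{\left(b \right)} = -2 + \frac{\left(b - 206\right) \left(b + b\right) \left(b + b\right)}{2} = -2 + \frac{\left(-206 + b\right) 2 b 2 b}{2} = -2 + \frac{2 b \left(-206 + b\right) 2 b}{2} = -2 + \frac{4 b^{2} \left(-206 + b\right)}{2} = -2 + 2 b^{2} \left(-206 + b\right)$)
$\left(-1667 - 11979\right) - B{\left(J \right)} = \left(-1667 - 11979\right) - \left(-2 - 412 \left(-267\right)^{2} + 2 \left(-267\right)^{3}\right) = -13646 - \left(-2 - 29371068 + 2 \left(-19034163\right)\right) = -13646 - \left(-2 - 29371068 - 38068326\right) = -13646 - -67439396 = -13646 + 67439396 = 67425750$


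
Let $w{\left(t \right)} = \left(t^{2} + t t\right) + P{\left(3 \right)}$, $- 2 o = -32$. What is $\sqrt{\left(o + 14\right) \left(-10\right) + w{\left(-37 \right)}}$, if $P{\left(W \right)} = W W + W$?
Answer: $35 \sqrt{2} \approx 49.497$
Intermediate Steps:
$P{\left(W \right)} = W + W^{2}$ ($P{\left(W \right)} = W^{2} + W = W + W^{2}$)
$o = 16$ ($o = \left(- \frac{1}{2}\right) \left(-32\right) = 16$)
$w{\left(t \right)} = 12 + 2 t^{2}$ ($w{\left(t \right)} = \left(t^{2} + t t\right) + 3 \left(1 + 3\right) = \left(t^{2} + t^{2}\right) + 3 \cdot 4 = 2 t^{2} + 12 = 12 + 2 t^{2}$)
$\sqrt{\left(o + 14\right) \left(-10\right) + w{\left(-37 \right)}} = \sqrt{\left(16 + 14\right) \left(-10\right) + \left(12 + 2 \left(-37\right)^{2}\right)} = \sqrt{30 \left(-10\right) + \left(12 + 2 \cdot 1369\right)} = \sqrt{-300 + \left(12 + 2738\right)} = \sqrt{-300 + 2750} = \sqrt{2450} = 35 \sqrt{2}$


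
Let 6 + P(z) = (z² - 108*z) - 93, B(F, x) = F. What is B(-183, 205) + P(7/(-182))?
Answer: -187823/676 ≈ -277.84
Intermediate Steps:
P(z) = -99 + z² - 108*z (P(z) = -6 + ((z² - 108*z) - 93) = -6 + (-93 + z² - 108*z) = -99 + z² - 108*z)
B(-183, 205) + P(7/(-182)) = -183 + (-99 + (7/(-182))² - 756/(-182)) = -183 + (-99 + (7*(-1/182))² - 756*(-1)/182) = -183 + (-99 + (-1/26)² - 108*(-1/26)) = -183 + (-99 + 1/676 + 54/13) = -183 - 64115/676 = -187823/676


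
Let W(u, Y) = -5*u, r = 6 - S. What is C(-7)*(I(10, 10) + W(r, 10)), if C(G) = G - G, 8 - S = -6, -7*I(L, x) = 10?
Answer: 0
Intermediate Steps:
I(L, x) = -10/7 (I(L, x) = -1/7*10 = -10/7)
S = 14 (S = 8 - 1*(-6) = 8 + 6 = 14)
C(G) = 0
r = -8 (r = 6 - 1*14 = 6 - 14 = -8)
C(-7)*(I(10, 10) + W(r, 10)) = 0*(-10/7 - 5*(-8)) = 0*(-10/7 + 40) = 0*(270/7) = 0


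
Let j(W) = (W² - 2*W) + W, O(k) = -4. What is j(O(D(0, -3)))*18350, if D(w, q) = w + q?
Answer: 367000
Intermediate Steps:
D(w, q) = q + w
j(W) = W² - W
j(O(D(0, -3)))*18350 = -4*(-1 - 4)*18350 = -4*(-5)*18350 = 20*18350 = 367000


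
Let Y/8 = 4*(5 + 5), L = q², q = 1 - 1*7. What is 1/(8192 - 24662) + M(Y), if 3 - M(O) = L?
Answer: -543511/16470 ≈ -33.000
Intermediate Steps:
q = -6 (q = 1 - 7 = -6)
L = 36 (L = (-6)² = 36)
Y = 320 (Y = 8*(4*(5 + 5)) = 8*(4*10) = 8*40 = 320)
M(O) = -33 (M(O) = 3 - 1*36 = 3 - 36 = -33)
1/(8192 - 24662) + M(Y) = 1/(8192 - 24662) - 33 = 1/(-16470) - 33 = -1/16470 - 33 = -543511/16470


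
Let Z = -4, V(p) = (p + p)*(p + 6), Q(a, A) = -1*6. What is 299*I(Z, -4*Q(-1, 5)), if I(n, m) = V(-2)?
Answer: -4784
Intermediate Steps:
Q(a, A) = -6
V(p) = 2*p*(6 + p) (V(p) = (2*p)*(6 + p) = 2*p*(6 + p))
I(n, m) = -16 (I(n, m) = 2*(-2)*(6 - 2) = 2*(-2)*4 = -16)
299*I(Z, -4*Q(-1, 5)) = 299*(-16) = -4784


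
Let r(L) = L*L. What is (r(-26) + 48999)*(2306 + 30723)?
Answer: 1640715575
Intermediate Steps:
r(L) = L²
(r(-26) + 48999)*(2306 + 30723) = ((-26)² + 48999)*(2306 + 30723) = (676 + 48999)*33029 = 49675*33029 = 1640715575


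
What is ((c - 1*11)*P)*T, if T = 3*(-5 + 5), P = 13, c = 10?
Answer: 0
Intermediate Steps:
T = 0 (T = 3*0 = 0)
((c - 1*11)*P)*T = ((10 - 1*11)*13)*0 = ((10 - 11)*13)*0 = -1*13*0 = -13*0 = 0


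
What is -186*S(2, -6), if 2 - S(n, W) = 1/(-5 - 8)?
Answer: -5022/13 ≈ -386.31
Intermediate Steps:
S(n, W) = 27/13 (S(n, W) = 2 - 1/(-5 - 8) = 2 - 1/(-13) = 2 - 1*(-1/13) = 2 + 1/13 = 27/13)
-186*S(2, -6) = -186*27/13 = -5022/13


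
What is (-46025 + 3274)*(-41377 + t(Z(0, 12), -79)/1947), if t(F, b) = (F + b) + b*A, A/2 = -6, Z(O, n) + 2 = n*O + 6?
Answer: 1148008933882/649 ≈ 1.7689e+9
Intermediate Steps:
Z(O, n) = 4 + O*n (Z(O, n) = -2 + (n*O + 6) = -2 + (O*n + 6) = -2 + (6 + O*n) = 4 + O*n)
A = -12 (A = 2*(-6) = -12)
t(F, b) = F - 11*b (t(F, b) = (F + b) + b*(-12) = (F + b) - 12*b = F - 11*b)
(-46025 + 3274)*(-41377 + t(Z(0, 12), -79)/1947) = (-46025 + 3274)*(-41377 + ((4 + 0*12) - 11*(-79))/1947) = -42751*(-41377 + ((4 + 0) + 869)*(1/1947)) = -42751*(-41377 + (4 + 869)*(1/1947)) = -42751*(-41377 + 873*(1/1947)) = -42751*(-41377 + 291/649) = -42751*(-26853382/649) = 1148008933882/649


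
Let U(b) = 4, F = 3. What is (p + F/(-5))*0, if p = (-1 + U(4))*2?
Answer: 0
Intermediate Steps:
p = 6 (p = (-1 + 4)*2 = 3*2 = 6)
(p + F/(-5))*0 = (6 + 3/(-5))*0 = (6 + 3*(-⅕))*0 = (6 - ⅗)*0 = (27/5)*0 = 0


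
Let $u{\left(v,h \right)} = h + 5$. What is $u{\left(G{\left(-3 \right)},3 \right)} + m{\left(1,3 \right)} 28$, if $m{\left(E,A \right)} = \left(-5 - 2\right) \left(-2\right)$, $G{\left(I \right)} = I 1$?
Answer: $400$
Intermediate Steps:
$G{\left(I \right)} = I$
$u{\left(v,h \right)} = 5 + h$
$m{\left(E,A \right)} = 14$ ($m{\left(E,A \right)} = \left(-7\right) \left(-2\right) = 14$)
$u{\left(G{\left(-3 \right)},3 \right)} + m{\left(1,3 \right)} 28 = \left(5 + 3\right) + 14 \cdot 28 = 8 + 392 = 400$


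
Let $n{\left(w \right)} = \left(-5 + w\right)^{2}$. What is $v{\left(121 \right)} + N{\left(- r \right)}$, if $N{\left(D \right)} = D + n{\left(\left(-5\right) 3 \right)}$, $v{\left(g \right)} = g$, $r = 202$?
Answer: $319$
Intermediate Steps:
$N{\left(D \right)} = 400 + D$ ($N{\left(D \right)} = D + \left(-5 - 15\right)^{2} = D + \left(-20\right)^{2} = D + 400 = 400 + D$)
$v{\left(121 \right)} + N{\left(- r \right)} = 121 + \left(400 - 202\right) = 121 + 198 = 319$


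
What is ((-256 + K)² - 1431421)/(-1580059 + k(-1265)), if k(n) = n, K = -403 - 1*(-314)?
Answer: 328099/395331 ≈ 0.82994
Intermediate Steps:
K = -89 (K = -403 + 314 = -89)
((-256 + K)² - 1431421)/(-1580059 + k(-1265)) = ((-256 - 89)² - 1431421)/(-1580059 - 1265) = ((-345)² - 1431421)/(-1581324) = (119025 - 1431421)*(-1/1581324) = -1312396*(-1/1581324) = 328099/395331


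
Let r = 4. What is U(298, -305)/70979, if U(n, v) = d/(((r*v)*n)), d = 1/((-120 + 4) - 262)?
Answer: 1/9754337340720 ≈ 1.0252e-13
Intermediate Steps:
d = -1/378 (d = 1/(-116 - 262) = 1/(-378) = -1/378 ≈ -0.0026455)
U(n, v) = -1/(1512*n*v) (U(n, v) = -1/(4*n*v)/378 = -1/(1512*n*v))
U(298, -305)/70979 = -1/1512/(298*(-305))/70979 = -1/1512*1/298*(-1/305)*(1/70979) = (1/137425680)*(1/70979) = 1/9754337340720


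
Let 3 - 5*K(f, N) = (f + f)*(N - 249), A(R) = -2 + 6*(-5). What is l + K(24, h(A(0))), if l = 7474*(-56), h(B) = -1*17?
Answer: -2079949/5 ≈ -4.1599e+5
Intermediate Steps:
A(R) = -32 (A(R) = -2 - 30 = -32)
h(B) = -17
K(f, N) = ⅗ - 2*f*(-249 + N)/5 (K(f, N) = ⅗ - (f + f)*(N - 249)/5 = ⅗ - 2*f*(-249 + N)/5)
l = -418544
l + K(24, h(A(0))) = -418544 + (⅗ + (498/5)*24 - ⅖*(-17)*24) = -418544 + (⅗ + 11952/5 + 816/5) = -418544 + 12771/5 = -2079949/5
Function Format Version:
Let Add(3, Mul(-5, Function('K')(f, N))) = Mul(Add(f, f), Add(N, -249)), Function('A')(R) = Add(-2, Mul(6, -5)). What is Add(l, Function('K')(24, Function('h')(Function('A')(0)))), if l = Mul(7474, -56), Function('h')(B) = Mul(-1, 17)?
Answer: Rational(-2079949, 5) ≈ -4.1599e+5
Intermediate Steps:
Function('A')(R) = -32 (Function('A')(R) = Add(-2, -30) = -32)
Function('h')(B) = -17
Function('K')(f, N) = Add(Rational(3, 5), Mul(Rational(-2, 5), f, Add(-249, N))) (Function('K')(f, N) = Add(Rational(3, 5), Mul(Rational(-1, 5), Mul(Add(f, f), Add(N, -249)))) = Add(Rational(3, 5), Mul(Rational(-1, 5), Mul(Mul(2, f), Add(-249, N)))) = Add(Rational(3, 5), Mul(Rational(-1, 5), Mul(2, f, Add(-249, N)))) = Add(Rational(3, 5), Mul(Rational(-2, 5), f, Add(-249, N))))
l = -418544
Add(l, Function('K')(24, Function('h')(Function('A')(0)))) = Add(-418544, Add(Rational(3, 5), Mul(Rational(498, 5), 24), Mul(Rational(-2, 5), -17, 24))) = Add(-418544, Add(Rational(3, 5), Rational(11952, 5), Rational(816, 5))) = Add(-418544, Rational(12771, 5)) = Rational(-2079949, 5)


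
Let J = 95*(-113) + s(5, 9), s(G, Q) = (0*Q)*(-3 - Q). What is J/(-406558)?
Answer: 10735/406558 ≈ 0.026405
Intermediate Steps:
s(G, Q) = 0 (s(G, Q) = 0*(-3 - Q) = 0)
J = -10735 (J = 95*(-113) + 0 = -10735 + 0 = -10735)
J/(-406558) = -10735/(-406558) = -10735*(-1/406558) = 10735/406558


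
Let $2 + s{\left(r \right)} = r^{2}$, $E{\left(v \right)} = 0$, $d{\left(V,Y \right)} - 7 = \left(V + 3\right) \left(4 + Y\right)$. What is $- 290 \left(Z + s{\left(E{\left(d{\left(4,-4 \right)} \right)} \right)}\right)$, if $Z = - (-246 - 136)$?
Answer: $-110200$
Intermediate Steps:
$d{\left(V,Y \right)} = 7 + \left(3 + V\right) \left(4 + Y\right)$ ($d{\left(V,Y \right)} = 7 + \left(V + 3\right) \left(4 + Y\right) = 7 + \left(3 + V\right) \left(4 + Y\right)$)
$Z = 382$ ($Z = - (-246 - 136) = \left(-1\right) \left(-382\right) = 382$)
$s{\left(r \right)} = -2 + r^{2}$
$- 290 \left(Z + s{\left(E{\left(d{\left(4,-4 \right)} \right)} \right)}\right) = - 290 \left(382 - \left(2 - 0^{2}\right)\right) = - 290 \left(382 + \left(-2 + 0\right)\right) = - 290 \left(382 - 2\right) = \left(-290\right) 380 = -110200$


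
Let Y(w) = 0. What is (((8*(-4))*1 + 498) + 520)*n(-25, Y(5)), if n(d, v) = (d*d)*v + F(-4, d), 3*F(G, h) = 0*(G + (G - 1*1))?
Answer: 0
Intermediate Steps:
F(G, h) = 0 (F(G, h) = (0*(G + (G - 1*1)))/3 = (0*(G + (G - 1)))/3 = (0*(G + (-1 + G)))/3 = (0*(-1 + 2*G))/3 = (1/3)*0 = 0)
n(d, v) = v*d**2 (n(d, v) = (d*d)*v + 0 = d**2*v + 0 = v*d**2 + 0 = v*d**2)
(((8*(-4))*1 + 498) + 520)*n(-25, Y(5)) = (((8*(-4))*1 + 498) + 520)*(0*(-25)**2) = ((-32*1 + 498) + 520)*(0*625) = ((-32 + 498) + 520)*0 = (466 + 520)*0 = 986*0 = 0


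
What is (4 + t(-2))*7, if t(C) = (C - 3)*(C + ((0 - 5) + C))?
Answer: 343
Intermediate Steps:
t(C) = (-5 + 2*C)*(-3 + C) (t(C) = (-3 + C)*(C + (-5 + C)) = (-3 + C)*(-5 + 2*C) = (-5 + 2*C)*(-3 + C))
(4 + t(-2))*7 = (4 + (15 - 11*(-2) + 2*(-2)²))*7 = (4 + (15 + 22 + 2*4))*7 = (4 + (15 + 22 + 8))*7 = (4 + 45)*7 = 49*7 = 343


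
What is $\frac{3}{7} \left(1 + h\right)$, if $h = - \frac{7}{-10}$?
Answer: $\frac{51}{70} \approx 0.72857$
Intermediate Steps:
$h = \frac{7}{10}$ ($h = \left(-7\right) \left(- \frac{1}{10}\right) = \frac{7}{10} \approx 0.7$)
$\frac{3}{7} \left(1 + h\right) = \frac{3}{7} \left(1 + \frac{7}{10}\right) = 3 \cdot \frac{1}{7} \cdot \frac{17}{10} = \frac{3}{7} \cdot \frac{17}{10} = \frac{51}{70}$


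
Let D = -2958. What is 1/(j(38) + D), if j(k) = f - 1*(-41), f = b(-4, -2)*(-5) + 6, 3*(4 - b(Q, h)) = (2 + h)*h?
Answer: -1/2931 ≈ -0.00034118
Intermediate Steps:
b(Q, h) = 4 - h*(2 + h)/3 (b(Q, h) = 4 - (2 + h)*h/3 = 4 - h*(2 + h)/3)
f = -14 (f = (4 - 2/3*(-2) - 1/3*(-2)**2)*(-5) + 6 = (4 + 4/3 - 1/3*4)*(-5) + 6 = (4 + 4/3 - 4/3)*(-5) + 6 = 4*(-5) + 6 = -20 + 6 = -14)
j(k) = 27 (j(k) = -14 - 1*(-41) = -14 + 41 = 27)
1/(j(38) + D) = 1/(27 - 2958) = 1/(-2931) = -1/2931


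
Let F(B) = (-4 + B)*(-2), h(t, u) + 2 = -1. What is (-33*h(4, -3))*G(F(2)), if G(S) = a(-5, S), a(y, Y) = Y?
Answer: 396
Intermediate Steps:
h(t, u) = -3 (h(t, u) = -2 - 1 = -3)
F(B) = 8 - 2*B
G(S) = S
(-33*h(4, -3))*G(F(2)) = (-33*(-3))*(8 - 2*2) = 99*(8 - 4) = 99*4 = 396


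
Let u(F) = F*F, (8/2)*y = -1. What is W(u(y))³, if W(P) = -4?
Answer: -64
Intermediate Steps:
y = -¼ (y = (¼)*(-1) = -¼ ≈ -0.25000)
u(F) = F²
W(u(y))³ = (-4)³ = -64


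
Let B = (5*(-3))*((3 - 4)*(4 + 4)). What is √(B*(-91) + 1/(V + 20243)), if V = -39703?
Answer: I*√1033828072865/9730 ≈ 104.5*I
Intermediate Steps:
B = 120 (B = -(-15)*8 = -15*(-8) = 120)
√(B*(-91) + 1/(V + 20243)) = √(120*(-91) + 1/(-39703 + 20243)) = √(-10920 + 1/(-19460)) = √(-10920 - 1/19460) = √(-212503201/19460) = I*√1033828072865/9730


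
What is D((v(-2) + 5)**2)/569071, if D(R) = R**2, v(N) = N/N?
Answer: 1296/569071 ≈ 0.0022774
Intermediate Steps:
v(N) = 1
D((v(-2) + 5)**2)/569071 = ((1 + 5)**2)**2/569071 = (6**2)**2*(1/569071) = 36**2*(1/569071) = 1296*(1/569071) = 1296/569071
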